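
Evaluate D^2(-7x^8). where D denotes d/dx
- 392 x^{6}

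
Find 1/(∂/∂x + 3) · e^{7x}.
\frac{e^{7 x}}{10}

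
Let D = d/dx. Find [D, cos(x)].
- \sin{\left(x \right)}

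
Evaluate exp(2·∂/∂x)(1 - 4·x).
- 4 x - 7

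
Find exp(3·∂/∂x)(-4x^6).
- 4 x^{6} - 72 x^{5} - 540 x^{4} - 2160 x^{3} - 4860 x^{2} - 5832 x - 2916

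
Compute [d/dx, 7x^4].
28 x^{3}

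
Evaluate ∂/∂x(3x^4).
12 x^{3}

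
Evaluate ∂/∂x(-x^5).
- 5 x^{4}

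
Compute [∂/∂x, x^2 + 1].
2 x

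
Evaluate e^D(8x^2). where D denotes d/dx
8 x^{2} + 16 x + 8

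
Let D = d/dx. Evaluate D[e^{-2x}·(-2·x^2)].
4 x \left(x - 1\right) e^{- 2 x}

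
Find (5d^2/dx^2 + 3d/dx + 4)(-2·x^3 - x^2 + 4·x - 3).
- 8 x^{3} - 22 x^{2} - 50 x - 10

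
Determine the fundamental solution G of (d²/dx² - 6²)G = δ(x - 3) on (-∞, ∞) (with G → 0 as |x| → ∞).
-\frac{e^{-6|x - 3|}}{12}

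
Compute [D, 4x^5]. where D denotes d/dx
20 x^{4}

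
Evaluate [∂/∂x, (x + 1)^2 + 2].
2 x + 2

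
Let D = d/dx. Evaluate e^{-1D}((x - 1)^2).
x^{2} - 4 x + 4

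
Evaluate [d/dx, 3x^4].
12 x^{3}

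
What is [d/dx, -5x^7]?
- 35 x^{6}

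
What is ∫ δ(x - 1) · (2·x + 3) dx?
5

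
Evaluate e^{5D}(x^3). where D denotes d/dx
x^{3} + 15 x^{2} + 75 x + 125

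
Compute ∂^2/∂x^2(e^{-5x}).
25 e^{- 5 x}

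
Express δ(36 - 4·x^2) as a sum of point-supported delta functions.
\frac{\delta(x - 3) + \delta(x + 3)}{24}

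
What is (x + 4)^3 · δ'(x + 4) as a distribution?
0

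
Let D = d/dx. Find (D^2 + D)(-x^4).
4 x^{2} \left(- x - 3\right)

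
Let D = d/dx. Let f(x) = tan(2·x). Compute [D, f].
\frac{2}{\cos^{2}{\left(2 x \right)}}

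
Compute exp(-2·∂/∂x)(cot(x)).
\cot{\left(x - 2 \right)}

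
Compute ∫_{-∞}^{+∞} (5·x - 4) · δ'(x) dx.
-5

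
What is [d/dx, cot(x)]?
- \frac{1}{\sin^{2}{\left(x \right)}}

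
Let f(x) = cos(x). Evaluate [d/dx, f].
- \sin{\left(x \right)}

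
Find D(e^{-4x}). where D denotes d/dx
- 4 e^{- 4 x}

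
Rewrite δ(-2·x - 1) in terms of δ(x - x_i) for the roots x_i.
\frac{\delta(x + 1/2)}{2}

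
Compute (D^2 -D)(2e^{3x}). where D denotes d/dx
12 e^{3 x}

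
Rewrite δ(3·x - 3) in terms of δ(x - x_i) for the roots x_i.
\frac{\delta(x - 1)}{3}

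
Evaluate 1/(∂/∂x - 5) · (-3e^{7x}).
- \frac{3 e^{7 x}}{2}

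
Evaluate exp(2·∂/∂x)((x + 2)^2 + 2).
x^{2} + 8 x + 18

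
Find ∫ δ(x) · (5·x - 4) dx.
-4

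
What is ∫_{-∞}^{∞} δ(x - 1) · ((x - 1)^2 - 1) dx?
-1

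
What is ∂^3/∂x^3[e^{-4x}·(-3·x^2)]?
24 \left(8 x^{2} - 12 x + 3\right) e^{- 4 x}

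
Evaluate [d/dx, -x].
-1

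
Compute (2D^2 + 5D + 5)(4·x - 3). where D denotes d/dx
20 x + 5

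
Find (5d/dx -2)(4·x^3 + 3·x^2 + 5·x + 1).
- 8 x^{3} + 54 x^{2} + 20 x + 23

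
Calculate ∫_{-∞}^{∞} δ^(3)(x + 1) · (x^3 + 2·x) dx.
-6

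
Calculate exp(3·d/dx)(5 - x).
2 - x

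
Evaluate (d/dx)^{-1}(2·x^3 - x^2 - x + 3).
\frac{x^{4}}{2} - \frac{x^{3}}{3} - \frac{x^{2}}{2} + 3 x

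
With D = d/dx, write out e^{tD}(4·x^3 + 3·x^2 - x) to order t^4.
4 t^{3} + t^{2} \left(12 x + 3\right) + t \left(12 x^{2} + 6 x - 1\right) + 4 x^{3} + 3 x^{2} - x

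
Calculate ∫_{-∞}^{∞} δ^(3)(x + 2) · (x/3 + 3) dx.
0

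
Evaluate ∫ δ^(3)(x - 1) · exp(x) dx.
- e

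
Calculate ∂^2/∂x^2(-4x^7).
- 168 x^{5}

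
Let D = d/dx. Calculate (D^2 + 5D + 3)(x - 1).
3 x + 2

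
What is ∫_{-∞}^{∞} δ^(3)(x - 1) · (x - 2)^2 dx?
0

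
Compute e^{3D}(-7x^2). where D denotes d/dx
- 7 x^{2} - 42 x - 63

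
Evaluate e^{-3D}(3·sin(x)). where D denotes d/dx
3 \sin{\left(x - 3 \right)}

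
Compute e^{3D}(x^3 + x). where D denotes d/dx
x^{3} + 9 x^{2} + 28 x + 30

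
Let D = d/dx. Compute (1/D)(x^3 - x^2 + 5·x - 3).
\frac{x^{4}}{4} - \frac{x^{3}}{3} + \frac{5 x^{2}}{2} - 3 x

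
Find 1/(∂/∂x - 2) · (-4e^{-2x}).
e^{- 2 x}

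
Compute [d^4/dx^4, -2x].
-8\frac{d^{3}}{dx^{3}}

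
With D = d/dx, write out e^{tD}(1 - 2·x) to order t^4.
- 2 t - 2 x + 1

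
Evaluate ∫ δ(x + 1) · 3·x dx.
-3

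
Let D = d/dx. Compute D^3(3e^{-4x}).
- 192 e^{- 4 x}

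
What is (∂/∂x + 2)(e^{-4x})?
- 2 e^{- 4 x}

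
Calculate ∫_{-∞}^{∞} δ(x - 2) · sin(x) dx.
\sin{\left(2 \right)}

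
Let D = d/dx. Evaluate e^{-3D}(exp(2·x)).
e^{2 x - 6}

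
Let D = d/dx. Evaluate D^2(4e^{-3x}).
36 e^{- 3 x}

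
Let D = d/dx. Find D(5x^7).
35 x^{6}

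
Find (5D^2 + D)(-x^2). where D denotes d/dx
- 2 x - 10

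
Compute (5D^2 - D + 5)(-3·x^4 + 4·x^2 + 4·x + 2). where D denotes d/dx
- 15 x^{4} + 12 x^{3} - 160 x^{2} + 12 x + 46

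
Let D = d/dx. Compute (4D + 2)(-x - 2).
- 2 x - 8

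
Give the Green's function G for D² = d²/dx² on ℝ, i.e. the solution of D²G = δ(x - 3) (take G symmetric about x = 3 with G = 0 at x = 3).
\frac{|x - 3|}{2}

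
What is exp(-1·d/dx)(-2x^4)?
- 2 x^{4} + 8 x^{3} - 12 x^{2} + 8 x - 2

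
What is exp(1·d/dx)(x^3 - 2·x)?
x^{3} + 3 x^{2} + x - 1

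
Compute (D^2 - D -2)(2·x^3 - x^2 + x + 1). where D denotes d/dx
- 4 x^{3} - 4 x^{2} + 12 x - 5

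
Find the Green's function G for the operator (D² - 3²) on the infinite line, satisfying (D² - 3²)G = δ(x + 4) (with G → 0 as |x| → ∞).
-\frac{e^{-3|x + 4|}}{6}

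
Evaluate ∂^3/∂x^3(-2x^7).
- 420 x^{4}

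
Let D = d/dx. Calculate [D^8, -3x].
-24D^{7}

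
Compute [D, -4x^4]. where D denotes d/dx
- 16 x^{3}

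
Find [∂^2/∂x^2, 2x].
4\frac{d}{dx}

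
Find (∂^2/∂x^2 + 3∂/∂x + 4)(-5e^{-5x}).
- 70 e^{- 5 x}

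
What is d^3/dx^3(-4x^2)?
0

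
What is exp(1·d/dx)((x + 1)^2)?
x^{2} + 4 x + 4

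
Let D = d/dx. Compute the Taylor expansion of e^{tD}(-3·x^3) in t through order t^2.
3 x \left(- 3 t^{2} - 3 t x - x^{2}\right)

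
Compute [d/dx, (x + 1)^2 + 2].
2 x + 2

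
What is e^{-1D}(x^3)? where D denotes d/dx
x^{3} - 3 x^{2} + 3 x - 1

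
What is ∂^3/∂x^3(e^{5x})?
125 e^{5 x}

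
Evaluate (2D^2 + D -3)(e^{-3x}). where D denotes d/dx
12 e^{- 3 x}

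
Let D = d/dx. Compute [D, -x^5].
- 5 x^{4}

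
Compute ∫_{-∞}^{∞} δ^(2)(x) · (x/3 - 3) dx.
0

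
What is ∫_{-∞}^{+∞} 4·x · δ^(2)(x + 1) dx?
0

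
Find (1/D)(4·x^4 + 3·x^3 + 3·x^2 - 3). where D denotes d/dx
\frac{4 x^{5}}{5} + \frac{3 x^{4}}{4} + x^{3} - 3 x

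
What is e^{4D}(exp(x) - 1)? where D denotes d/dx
e^{x + 4} - 1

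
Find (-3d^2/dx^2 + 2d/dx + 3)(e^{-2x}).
- 13 e^{- 2 x}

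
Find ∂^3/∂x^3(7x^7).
1470 x^{4}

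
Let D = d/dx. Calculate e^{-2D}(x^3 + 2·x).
x^{3} - 6 x^{2} + 14 x - 12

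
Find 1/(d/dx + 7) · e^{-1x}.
\frac{e^{- x}}{6}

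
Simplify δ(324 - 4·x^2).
\frac{\delta(x - 9) + \delta(x + 9)}{72}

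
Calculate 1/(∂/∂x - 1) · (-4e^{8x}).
- \frac{4 e^{8 x}}{7}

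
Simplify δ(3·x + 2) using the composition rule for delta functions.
\frac{\delta(x + 2/3)}{3}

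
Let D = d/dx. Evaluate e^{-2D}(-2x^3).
- 2 x^{3} + 12 x^{2} - 24 x + 16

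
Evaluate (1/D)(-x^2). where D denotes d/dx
- \frac{x^{3}}{3}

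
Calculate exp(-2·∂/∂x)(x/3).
\frac{x}{3} - \frac{2}{3}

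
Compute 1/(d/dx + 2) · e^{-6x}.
- \frac{e^{- 6 x}}{4}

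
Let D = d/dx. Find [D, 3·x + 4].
3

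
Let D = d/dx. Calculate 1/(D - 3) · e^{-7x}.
- \frac{e^{- 7 x}}{10}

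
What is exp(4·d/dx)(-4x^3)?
- 4 x^{3} - 48 x^{2} - 192 x - 256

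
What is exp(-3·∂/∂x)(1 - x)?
4 - x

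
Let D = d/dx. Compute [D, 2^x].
2^{x} \log{\left(2 \right)}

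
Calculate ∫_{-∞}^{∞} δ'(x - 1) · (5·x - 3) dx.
-5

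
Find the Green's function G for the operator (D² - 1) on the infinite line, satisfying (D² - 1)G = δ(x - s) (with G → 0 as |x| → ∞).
-\frac{e^{-|x-s|}}{2}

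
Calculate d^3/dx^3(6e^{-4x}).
- 384 e^{- 4 x}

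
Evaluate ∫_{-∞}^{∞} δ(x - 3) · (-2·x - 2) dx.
-8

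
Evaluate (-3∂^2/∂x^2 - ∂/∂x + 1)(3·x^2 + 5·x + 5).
3 x^{2} - x - 18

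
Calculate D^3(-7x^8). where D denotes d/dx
- 2352 x^{5}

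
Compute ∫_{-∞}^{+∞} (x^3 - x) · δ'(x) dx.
1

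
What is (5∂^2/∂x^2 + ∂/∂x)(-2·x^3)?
6 x \left(- x - 10\right)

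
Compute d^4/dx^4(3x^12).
35640 x^{8}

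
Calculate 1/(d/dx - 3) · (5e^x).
- \frac{5 e^{x}}{2}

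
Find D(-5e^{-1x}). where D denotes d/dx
5 e^{- x}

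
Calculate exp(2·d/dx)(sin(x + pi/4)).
\sin{\left(x + \frac{\pi}{4} + 2 \right)}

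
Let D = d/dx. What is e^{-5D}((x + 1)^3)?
x^{3} - 12 x^{2} + 48 x - 64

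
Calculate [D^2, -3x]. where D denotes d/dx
-6D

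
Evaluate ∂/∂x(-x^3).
- 3 x^{2}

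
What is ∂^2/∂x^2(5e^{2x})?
20 e^{2 x}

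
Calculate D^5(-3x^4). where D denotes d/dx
0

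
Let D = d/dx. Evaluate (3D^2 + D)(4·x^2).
8 x + 24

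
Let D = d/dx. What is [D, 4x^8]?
32 x^{7}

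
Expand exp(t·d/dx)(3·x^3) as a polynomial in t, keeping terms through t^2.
3 x \left(3 t^{2} + 3 t x + x^{2}\right)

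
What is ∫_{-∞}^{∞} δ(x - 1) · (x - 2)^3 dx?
-1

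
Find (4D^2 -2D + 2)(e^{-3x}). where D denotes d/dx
44 e^{- 3 x}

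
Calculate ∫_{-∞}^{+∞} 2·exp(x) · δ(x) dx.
2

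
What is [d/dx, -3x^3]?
- 9 x^{2}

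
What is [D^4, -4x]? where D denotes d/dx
-16D^{3}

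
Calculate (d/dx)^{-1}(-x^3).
- \frac{x^{4}}{4}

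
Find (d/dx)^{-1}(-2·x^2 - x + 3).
- \frac{2 x^{3}}{3} - \frac{x^{2}}{2} + 3 x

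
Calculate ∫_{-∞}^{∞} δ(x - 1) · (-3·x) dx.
-3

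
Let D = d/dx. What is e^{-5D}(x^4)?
x^{4} - 20 x^{3} + 150 x^{2} - 500 x + 625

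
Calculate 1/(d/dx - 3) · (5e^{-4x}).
- \frac{5 e^{- 4 x}}{7}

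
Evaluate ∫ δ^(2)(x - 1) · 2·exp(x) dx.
2 e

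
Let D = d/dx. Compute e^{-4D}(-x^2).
- x^{2} + 8 x - 16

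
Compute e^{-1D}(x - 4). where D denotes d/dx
x - 5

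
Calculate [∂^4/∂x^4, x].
4\frac{d^{3}}{dx^{3}}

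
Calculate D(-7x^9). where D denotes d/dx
- 63 x^{8}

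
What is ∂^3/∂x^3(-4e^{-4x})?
256 e^{- 4 x}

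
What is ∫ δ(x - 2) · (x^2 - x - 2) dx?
0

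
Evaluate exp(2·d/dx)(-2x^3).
- 2 x^{3} - 12 x^{2} - 24 x - 16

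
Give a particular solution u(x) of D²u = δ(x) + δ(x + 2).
\frac{|x|}{2} + \frac{|x + 2|}{2}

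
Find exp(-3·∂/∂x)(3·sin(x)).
3 \sin{\left(x - 3 \right)}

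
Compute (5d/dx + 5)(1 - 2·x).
- 10 x - 5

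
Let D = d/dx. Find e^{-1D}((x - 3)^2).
x^{2} - 8 x + 16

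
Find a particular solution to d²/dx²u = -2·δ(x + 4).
-|x + 4|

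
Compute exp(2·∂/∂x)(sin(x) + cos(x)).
\sqrt{2} \sin{\left(x + \frac{\pi}{4} + 2 \right)}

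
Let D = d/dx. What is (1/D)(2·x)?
x^{2}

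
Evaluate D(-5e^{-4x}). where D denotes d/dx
20 e^{- 4 x}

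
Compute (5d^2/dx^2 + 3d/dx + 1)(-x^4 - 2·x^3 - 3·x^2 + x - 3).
- x^{4} - 14 x^{3} - 81 x^{2} - 77 x - 30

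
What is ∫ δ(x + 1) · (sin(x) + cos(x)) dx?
- \sin{\left(1 \right)} + \cos{\left(1 \right)}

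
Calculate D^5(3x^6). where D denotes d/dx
2160 x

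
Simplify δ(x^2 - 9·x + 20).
\frac{\delta(x - 5) + \delta(x - 4)}{1}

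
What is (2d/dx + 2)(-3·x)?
- 6 x - 6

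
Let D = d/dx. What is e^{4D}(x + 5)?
x + 9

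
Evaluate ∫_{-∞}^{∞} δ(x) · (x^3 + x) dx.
0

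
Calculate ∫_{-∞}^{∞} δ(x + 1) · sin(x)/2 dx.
- \frac{\sin{\left(1 \right)}}{2}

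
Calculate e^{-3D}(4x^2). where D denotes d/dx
4 x^{2} - 24 x + 36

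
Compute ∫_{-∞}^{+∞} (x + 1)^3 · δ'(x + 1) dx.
0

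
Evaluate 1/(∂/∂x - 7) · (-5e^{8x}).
- 5 e^{8 x}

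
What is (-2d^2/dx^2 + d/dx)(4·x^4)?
16 x^{2} \left(x - 6\right)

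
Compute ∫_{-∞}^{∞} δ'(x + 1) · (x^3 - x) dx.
-2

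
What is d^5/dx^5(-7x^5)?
-840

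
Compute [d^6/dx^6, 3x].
18\frac{d^{5}}{dx^{5}}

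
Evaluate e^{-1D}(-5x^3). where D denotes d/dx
- 5 x^{3} + 15 x^{2} - 15 x + 5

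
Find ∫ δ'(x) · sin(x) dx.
-1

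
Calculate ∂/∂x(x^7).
7 x^{6}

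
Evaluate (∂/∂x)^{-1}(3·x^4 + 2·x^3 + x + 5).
\frac{3 x^{5}}{5} + \frac{x^{4}}{2} + \frac{x^{2}}{2} + 5 x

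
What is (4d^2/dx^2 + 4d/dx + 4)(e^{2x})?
28 e^{2 x}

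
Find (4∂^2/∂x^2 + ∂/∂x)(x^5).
5 x^{3} \left(x + 16\right)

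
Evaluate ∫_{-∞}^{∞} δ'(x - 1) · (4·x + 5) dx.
-4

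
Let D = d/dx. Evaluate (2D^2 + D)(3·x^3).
9 x \left(x + 4\right)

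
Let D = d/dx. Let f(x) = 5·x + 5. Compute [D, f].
5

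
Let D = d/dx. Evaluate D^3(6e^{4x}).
384 e^{4 x}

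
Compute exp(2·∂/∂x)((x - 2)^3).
x^{3}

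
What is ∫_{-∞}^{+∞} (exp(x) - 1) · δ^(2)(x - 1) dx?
e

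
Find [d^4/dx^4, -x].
-4\frac{d^{3}}{dx^{3}}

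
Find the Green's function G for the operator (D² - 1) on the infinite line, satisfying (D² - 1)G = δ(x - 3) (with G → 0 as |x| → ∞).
-\frac{e^{-|x - 3|}}{2}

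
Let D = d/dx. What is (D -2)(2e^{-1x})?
- 6 e^{- x}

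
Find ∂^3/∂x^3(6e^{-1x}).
- 6 e^{- x}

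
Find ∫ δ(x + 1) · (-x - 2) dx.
-1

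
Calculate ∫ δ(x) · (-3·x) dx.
0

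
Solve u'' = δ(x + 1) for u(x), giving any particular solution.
\frac{|x + 1|}{2}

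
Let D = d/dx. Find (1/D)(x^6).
\frac{x^{7}}{7}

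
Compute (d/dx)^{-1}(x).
\frac{x^{2}}{2}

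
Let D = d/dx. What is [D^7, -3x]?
-21D^{6}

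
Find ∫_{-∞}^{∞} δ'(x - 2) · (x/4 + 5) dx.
- \frac{1}{4}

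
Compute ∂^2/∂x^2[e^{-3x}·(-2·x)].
6 \left(2 - 3 x\right) e^{- 3 x}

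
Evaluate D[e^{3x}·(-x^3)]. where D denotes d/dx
3 x^{2} \left(- x - 1\right) e^{3 x}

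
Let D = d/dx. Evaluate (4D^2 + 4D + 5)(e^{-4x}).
53 e^{- 4 x}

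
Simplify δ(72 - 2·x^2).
\frac{\delta(x - 6) + \delta(x + 6)}{24}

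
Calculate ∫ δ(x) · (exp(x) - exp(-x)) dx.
0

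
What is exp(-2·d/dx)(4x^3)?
4 x^{3} - 24 x^{2} + 48 x - 32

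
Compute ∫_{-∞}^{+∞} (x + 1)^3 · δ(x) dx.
1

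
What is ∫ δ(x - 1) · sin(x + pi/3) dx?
\sin{\left(1 + \frac{\pi}{3} \right)}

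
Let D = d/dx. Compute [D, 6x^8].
48 x^{7}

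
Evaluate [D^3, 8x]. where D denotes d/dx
24D^{2}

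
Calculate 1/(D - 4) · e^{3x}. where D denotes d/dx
- e^{3 x}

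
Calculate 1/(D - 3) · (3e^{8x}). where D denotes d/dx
\frac{3 e^{8 x}}{5}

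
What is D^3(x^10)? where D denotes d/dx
720 x^{7}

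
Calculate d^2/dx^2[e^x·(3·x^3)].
3 x \left(x^{2} + 6 x + 6\right) e^{x}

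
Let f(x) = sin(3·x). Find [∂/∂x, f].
3 \cos{\left(3 x \right)}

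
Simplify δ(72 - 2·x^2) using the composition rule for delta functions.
\frac{\delta(x - 6) + \delta(x + 6)}{24}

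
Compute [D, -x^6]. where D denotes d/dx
- 6 x^{5}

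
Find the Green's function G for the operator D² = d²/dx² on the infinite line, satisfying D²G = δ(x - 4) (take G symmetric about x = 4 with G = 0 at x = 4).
\frac{|x - 4|}{2}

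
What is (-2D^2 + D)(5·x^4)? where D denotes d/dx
20 x^{2} \left(x - 6\right)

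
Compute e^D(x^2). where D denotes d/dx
x^{2} + 2 x + 1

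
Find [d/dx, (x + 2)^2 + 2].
2 x + 4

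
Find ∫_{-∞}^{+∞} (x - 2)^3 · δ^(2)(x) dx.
-12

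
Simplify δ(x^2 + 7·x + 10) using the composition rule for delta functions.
\frac{\delta(x + 2) + \delta(x + 5)}{3}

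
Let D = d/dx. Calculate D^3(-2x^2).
0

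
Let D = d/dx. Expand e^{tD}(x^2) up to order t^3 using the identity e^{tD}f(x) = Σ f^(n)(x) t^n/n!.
t^{2} + 2 t x + x^{2}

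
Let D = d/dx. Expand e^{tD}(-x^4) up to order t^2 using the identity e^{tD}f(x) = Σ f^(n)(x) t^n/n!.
x^{2} \left(- 6 t^{2} - 4 t x - x^{2}\right)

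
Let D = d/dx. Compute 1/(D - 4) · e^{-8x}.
- \frac{e^{- 8 x}}{12}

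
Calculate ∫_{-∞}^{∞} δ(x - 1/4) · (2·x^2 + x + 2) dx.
\frac{19}{8}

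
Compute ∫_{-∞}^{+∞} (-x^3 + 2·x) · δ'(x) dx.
-2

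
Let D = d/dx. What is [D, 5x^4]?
20 x^{3}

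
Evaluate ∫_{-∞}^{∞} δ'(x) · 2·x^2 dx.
0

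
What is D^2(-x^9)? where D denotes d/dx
- 72 x^{7}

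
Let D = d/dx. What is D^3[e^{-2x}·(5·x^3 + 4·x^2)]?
2 \left(- 20 x^{3} + 74 x^{2} - 42 x - 9\right) e^{- 2 x}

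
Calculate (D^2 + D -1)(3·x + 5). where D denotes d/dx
- 3 x - 2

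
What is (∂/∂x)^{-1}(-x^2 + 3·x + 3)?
- \frac{x^{3}}{3} + \frac{3 x^{2}}{2} + 3 x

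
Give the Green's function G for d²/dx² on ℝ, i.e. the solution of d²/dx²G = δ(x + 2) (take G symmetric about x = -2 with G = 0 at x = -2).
\frac{|x + 2|}{2}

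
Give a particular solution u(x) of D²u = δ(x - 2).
\frac{|x - 2|}{2}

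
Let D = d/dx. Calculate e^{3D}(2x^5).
2 x^{5} + 30 x^{4} + 180 x^{3} + 540 x^{2} + 810 x + 486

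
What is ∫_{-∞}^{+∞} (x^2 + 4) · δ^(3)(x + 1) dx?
0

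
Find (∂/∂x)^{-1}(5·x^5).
\frac{5 x^{6}}{6}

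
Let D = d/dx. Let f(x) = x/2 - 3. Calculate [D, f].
\frac{1}{2}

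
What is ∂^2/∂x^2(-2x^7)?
- 84 x^{5}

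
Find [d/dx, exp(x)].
e^{x}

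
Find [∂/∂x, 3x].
3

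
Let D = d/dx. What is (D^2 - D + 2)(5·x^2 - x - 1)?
10 x^{2} - 12 x + 9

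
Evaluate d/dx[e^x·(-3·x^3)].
3 x^{2} \left(- x - 3\right) e^{x}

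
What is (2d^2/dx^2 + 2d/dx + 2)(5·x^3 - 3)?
10 x^{3} + 30 x^{2} + 60 x - 6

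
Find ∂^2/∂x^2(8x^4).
96 x^{2}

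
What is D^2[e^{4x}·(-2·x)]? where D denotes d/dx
\left(- 32 x - 16\right) e^{4 x}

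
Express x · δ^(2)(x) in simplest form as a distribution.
-2\delta'(x)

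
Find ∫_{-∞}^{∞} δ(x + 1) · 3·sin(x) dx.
- 3 \sin{\left(1 \right)}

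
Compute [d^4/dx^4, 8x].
32\frac{d^{3}}{dx^{3}}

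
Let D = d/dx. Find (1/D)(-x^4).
- \frac{x^{5}}{5}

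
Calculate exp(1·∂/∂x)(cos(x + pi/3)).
\cos{\left(x + 1 + \frac{\pi}{3} \right)}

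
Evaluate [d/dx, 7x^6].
42 x^{5}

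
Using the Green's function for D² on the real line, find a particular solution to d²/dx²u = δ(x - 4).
\frac{|x - 4|}{2}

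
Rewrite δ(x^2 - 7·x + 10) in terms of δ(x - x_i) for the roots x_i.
\frac{\delta(x - 2) + \delta(x - 5)}{3}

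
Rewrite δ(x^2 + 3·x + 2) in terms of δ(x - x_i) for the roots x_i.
\frac{\delta(x + 2) + \delta(x + 1)}{1}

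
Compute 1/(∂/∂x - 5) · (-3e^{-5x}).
\frac{3 e^{- 5 x}}{10}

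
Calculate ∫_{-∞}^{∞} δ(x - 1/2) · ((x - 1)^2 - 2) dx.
- \frac{7}{4}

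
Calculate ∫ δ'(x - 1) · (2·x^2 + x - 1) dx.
-5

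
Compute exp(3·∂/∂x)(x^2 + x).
x^{2} + 7 x + 12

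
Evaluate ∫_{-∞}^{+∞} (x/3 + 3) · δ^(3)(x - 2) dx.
0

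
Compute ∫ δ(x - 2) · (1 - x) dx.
-1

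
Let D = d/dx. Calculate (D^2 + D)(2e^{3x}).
24 e^{3 x}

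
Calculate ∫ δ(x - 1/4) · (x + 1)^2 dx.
\frac{25}{16}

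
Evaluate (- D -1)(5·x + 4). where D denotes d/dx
- 5 x - 9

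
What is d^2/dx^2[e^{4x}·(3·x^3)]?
6 x \left(8 x^{2} + 12 x + 3\right) e^{4 x}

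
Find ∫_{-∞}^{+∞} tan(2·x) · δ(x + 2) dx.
- \tan{\left(4 \right)}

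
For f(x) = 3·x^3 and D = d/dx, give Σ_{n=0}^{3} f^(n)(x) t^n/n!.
3 t^{3} + 9 t^{2} x + 9 t x^{2} + 3 x^{3}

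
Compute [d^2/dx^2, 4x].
8\frac{d}{dx}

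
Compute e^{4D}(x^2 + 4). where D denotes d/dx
x^{2} + 8 x + 20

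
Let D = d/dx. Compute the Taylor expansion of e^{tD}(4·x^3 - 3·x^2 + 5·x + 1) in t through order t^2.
t^{2} \left(12 x - 3\right) + t \left(12 x^{2} - 6 x + 5\right) + 4 x^{3} - 3 x^{2} + 5 x + 1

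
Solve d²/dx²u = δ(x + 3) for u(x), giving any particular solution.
\frac{|x + 3|}{2}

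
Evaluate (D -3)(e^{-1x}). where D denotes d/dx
- 4 e^{- x}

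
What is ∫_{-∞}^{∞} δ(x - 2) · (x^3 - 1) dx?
7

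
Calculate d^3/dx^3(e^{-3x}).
- 27 e^{- 3 x}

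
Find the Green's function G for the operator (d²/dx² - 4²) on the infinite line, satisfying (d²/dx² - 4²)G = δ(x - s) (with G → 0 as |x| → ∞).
-\frac{e^{-4|x-s|}}{8}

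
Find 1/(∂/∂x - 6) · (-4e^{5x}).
4 e^{5 x}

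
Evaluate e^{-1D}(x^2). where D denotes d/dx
x^{2} - 2 x + 1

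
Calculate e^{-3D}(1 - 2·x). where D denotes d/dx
7 - 2 x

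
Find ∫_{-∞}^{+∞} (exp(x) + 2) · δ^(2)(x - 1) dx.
e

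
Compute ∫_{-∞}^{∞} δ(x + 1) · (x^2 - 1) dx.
0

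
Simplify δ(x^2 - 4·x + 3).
\frac{\delta(x - 1) + \delta(x - 3)}{2}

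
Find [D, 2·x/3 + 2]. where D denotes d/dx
\frac{2}{3}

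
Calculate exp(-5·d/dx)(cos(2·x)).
\cos{\left(2 x - 10 \right)}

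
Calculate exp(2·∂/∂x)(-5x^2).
- 5 x^{2} - 20 x - 20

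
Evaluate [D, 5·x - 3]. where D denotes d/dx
5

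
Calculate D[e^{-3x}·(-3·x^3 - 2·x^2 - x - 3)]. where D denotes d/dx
\left(9 x^{3} - 3 x^{2} - x + 8\right) e^{- 3 x}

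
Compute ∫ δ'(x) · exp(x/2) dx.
- \frac{1}{2}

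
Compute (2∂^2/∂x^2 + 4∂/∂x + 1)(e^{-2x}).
e^{- 2 x}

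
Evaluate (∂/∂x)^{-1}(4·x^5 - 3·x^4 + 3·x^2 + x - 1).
\frac{2 x^{6}}{3} - \frac{3 x^{5}}{5} + x^{3} + \frac{x^{2}}{2} - x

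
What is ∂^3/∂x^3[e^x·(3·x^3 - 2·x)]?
\left(3 x^{3} + 27 x^{2} + 52 x + 12\right) e^{x}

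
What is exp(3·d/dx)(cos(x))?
\cos{\left(x + 3 \right)}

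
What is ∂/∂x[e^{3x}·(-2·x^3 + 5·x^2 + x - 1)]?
\left(- 6 x^{3} + 9 x^{2} + 13 x - 2\right) e^{3 x}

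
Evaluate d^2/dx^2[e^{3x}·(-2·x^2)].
\left(- 18 x^{2} - 24 x - 4\right) e^{3 x}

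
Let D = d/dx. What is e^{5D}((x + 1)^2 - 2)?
x^{2} + 12 x + 34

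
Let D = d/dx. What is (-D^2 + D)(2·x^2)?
4 x - 4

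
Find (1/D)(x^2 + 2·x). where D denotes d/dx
\frac{x^{3}}{3} + x^{2}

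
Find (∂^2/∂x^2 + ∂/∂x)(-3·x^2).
- 6 x - 6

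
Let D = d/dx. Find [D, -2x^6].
- 12 x^{5}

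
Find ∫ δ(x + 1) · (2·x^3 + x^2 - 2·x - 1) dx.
0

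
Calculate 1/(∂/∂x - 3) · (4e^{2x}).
- 4 e^{2 x}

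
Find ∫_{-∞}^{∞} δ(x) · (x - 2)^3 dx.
-8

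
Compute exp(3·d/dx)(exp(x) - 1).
e^{x + 3} - 1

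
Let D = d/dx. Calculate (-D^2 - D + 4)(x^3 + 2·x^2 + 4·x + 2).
x \left(4 x^{2} + 5 x + 6\right)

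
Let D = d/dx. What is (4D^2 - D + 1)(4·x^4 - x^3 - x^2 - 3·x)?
4 x^{4} - 17 x^{3} + 194 x^{2} - 25 x - 5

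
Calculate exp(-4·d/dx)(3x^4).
3 x^{4} - 48 x^{3} + 288 x^{2} - 768 x + 768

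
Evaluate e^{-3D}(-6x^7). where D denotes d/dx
- 6 x^{7} + 126 x^{6} - 1134 x^{5} + 5670 x^{4} - 17010 x^{3} + 30618 x^{2} - 30618 x + 13122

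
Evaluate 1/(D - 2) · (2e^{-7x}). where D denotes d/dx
- \frac{2 e^{- 7 x}}{9}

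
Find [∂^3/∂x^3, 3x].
9\frac{d^{2}}{dx^{2}}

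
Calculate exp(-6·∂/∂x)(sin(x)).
\sin{\left(x - 6 \right)}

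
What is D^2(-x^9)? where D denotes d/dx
- 72 x^{7}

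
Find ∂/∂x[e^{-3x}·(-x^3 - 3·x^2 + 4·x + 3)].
\left(3 x^{3} + 6 x^{2} - 18 x - 5\right) e^{- 3 x}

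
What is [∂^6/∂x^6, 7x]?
42\frac{d^{5}}{dx^{5}}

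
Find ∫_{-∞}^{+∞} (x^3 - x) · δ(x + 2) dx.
-6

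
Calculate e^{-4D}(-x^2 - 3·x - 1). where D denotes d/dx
- x^{2} + 5 x - 5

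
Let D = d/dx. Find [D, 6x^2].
12 x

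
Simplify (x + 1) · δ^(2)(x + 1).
-2\delta'(x + 1)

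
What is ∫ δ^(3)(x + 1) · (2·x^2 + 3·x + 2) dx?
0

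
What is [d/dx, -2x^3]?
- 6 x^{2}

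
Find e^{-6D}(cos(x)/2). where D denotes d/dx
\frac{\cos{\left(x - 6 \right)}}{2}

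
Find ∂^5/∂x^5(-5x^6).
- 3600 x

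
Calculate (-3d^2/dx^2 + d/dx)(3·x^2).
6 x - 18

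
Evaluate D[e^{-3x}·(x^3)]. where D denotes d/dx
3 x^{2} \left(1 - x\right) e^{- 3 x}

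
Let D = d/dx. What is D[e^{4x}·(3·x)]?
\left(12 x + 3\right) e^{4 x}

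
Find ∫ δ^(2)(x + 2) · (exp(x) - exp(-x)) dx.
- 2 \sinh{\left(2 \right)}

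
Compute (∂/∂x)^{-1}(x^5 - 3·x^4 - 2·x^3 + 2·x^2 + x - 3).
\frac{x^{6}}{6} - \frac{3 x^{5}}{5} - \frac{x^{4}}{2} + \frac{2 x^{3}}{3} + \frac{x^{2}}{2} - 3 x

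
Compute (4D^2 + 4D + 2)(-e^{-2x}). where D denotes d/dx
- 10 e^{- 2 x}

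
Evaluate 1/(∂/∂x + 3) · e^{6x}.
\frac{e^{6 x}}{9}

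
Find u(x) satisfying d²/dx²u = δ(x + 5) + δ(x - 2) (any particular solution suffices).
\frac{|x + 5|}{2} + \frac{|x - 2|}{2}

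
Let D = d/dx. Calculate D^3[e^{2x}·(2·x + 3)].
16 \left(x + 3\right) e^{2 x}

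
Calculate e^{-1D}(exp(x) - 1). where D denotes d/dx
e^{x - 1} - 1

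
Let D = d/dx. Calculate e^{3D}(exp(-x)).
e^{- x - 3}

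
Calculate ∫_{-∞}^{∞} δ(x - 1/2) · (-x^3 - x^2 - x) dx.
- \frac{7}{8}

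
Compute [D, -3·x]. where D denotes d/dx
-3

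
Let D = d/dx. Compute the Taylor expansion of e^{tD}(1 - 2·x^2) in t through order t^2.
- 2 t^{2} - 4 t x - 2 x^{2} + 1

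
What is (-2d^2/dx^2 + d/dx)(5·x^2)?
10 x - 20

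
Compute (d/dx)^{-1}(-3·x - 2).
- \frac{3 x^{2}}{2} - 2 x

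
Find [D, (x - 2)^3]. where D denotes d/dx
3 \left(x - 2\right)^{2}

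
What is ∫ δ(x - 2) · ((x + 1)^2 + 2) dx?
11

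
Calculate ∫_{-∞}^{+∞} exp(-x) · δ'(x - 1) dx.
e^{-1}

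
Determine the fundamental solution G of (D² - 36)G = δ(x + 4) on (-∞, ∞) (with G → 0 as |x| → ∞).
-\frac{e^{-6|x + 4|}}{12}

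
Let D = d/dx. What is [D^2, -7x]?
-14D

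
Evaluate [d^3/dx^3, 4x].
12\frac{d^{2}}{dx^{2}}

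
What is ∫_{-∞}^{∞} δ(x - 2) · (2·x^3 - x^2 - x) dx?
10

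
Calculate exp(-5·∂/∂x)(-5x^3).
- 5 x^{3} + 75 x^{2} - 375 x + 625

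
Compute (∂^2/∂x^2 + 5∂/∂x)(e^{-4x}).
- 4 e^{- 4 x}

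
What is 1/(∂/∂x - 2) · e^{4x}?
\frac{e^{4 x}}{2}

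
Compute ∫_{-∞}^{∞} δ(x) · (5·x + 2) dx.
2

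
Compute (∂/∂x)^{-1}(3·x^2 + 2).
x^{3} + 2 x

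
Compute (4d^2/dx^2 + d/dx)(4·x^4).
16 x^{2} \left(x + 12\right)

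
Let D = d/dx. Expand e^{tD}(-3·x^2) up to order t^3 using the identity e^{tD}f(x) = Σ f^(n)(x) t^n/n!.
- 3 t^{2} - 6 t x - 3 x^{2}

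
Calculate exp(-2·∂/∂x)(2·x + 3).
2 x - 1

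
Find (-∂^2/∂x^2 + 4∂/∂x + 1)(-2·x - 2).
- 2 x - 10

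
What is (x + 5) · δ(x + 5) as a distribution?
0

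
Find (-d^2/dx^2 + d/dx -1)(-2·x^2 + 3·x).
2 x^{2} - 7 x + 7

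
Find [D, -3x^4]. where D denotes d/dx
- 12 x^{3}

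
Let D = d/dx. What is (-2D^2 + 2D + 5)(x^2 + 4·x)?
5 x^{2} + 24 x + 4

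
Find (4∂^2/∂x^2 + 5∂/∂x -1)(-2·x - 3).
2 x - 7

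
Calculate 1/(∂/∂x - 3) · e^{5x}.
\frac{e^{5 x}}{2}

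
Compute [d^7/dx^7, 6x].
42\frac{d^{6}}{dx^{6}}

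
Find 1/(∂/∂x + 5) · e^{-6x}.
- e^{- 6 x}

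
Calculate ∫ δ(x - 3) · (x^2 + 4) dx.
13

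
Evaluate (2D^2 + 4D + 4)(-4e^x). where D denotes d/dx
- 40 e^{x}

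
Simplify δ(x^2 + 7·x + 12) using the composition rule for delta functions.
\frac{\delta(x + 4) + \delta(x + 3)}{1}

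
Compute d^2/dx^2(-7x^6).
- 210 x^{4}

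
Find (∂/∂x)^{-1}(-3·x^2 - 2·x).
- x^{3} - x^{2}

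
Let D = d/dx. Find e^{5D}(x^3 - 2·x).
x^{3} + 15 x^{2} + 73 x + 115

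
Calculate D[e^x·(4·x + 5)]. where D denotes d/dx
\left(4 x + 9\right) e^{x}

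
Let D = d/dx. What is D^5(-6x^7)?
- 15120 x^{2}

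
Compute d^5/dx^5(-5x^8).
- 33600 x^{3}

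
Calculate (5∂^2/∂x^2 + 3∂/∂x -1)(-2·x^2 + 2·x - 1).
2 x^{2} - 14 x - 13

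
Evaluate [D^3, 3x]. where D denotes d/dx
9D^{2}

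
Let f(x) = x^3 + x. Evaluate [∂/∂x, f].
3 x^{2} + 1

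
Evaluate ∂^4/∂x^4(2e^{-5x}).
1250 e^{- 5 x}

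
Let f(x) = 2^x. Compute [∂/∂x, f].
2^{x} \log{\left(2 \right)}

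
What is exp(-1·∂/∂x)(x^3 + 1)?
x \left(x^{2} - 3 x + 3\right)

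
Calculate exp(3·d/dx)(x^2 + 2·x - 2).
x^{2} + 8 x + 13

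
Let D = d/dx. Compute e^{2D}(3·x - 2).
3 x + 4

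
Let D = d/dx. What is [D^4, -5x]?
-20D^{3}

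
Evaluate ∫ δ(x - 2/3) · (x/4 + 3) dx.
\frac{19}{6}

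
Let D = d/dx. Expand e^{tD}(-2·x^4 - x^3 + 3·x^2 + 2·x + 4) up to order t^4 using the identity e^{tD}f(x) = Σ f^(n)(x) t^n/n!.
- 2 t^{4} - t^{3} \left(8 x + 1\right) - 3 t^{2} \left(4 x^{2} + x - 1\right) - t \left(8 x^{3} + 3 x^{2} - 6 x - 2\right) - 2 x^{4} - x^{3} + 3 x^{2} + 2 x + 4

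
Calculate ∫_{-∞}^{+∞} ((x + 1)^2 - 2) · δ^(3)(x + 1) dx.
0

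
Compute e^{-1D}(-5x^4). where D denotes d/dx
- 5 x^{4} + 20 x^{3} - 30 x^{2} + 20 x - 5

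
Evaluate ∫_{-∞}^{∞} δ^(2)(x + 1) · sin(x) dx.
\sin{\left(1 \right)}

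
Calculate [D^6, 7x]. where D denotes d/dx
42D^{5}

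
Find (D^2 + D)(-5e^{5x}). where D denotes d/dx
- 150 e^{5 x}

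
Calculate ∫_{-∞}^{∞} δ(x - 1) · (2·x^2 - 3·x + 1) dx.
0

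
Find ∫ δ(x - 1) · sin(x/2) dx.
\sin{\left(\frac{1}{2} \right)}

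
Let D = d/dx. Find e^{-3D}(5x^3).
5 x^{3} - 45 x^{2} + 135 x - 135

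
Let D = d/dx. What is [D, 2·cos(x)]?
- 2 \sin{\left(x \right)}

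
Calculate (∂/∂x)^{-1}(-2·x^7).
- \frac{x^{8}}{4}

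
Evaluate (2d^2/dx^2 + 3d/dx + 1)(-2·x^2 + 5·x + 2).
- 2 x^{2} - 7 x + 9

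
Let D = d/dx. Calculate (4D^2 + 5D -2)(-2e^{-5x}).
- 146 e^{- 5 x}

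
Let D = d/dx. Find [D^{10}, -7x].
-70D^{9}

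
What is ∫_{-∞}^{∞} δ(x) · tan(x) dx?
0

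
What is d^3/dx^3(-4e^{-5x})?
500 e^{- 5 x}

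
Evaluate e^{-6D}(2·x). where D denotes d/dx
2 x - 12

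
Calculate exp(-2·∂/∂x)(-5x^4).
- 5 x^{4} + 40 x^{3} - 120 x^{2} + 160 x - 80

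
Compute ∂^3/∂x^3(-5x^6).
- 600 x^{3}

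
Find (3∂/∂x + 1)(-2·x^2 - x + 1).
- 2 x^{2} - 13 x - 2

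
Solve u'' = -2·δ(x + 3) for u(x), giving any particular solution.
-|x + 3|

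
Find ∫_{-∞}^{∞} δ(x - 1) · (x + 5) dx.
6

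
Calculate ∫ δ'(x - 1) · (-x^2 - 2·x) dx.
4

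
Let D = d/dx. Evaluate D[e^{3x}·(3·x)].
\left(9 x + 3\right) e^{3 x}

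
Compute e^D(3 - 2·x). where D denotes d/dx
1 - 2 x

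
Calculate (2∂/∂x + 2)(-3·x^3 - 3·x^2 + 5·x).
- 6 x^{3} - 24 x^{2} - 2 x + 10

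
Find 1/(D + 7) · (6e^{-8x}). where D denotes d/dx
- 6 e^{- 8 x}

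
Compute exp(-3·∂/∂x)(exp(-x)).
e^{3 - x}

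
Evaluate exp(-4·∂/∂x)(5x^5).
5 x^{5} - 100 x^{4} + 800 x^{3} - 3200 x^{2} + 6400 x - 5120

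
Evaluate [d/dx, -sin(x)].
- \cos{\left(x \right)}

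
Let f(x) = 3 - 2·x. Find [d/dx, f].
-2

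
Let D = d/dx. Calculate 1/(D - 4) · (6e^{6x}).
3 e^{6 x}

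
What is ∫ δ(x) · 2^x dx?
1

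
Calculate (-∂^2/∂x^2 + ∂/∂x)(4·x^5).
20 x^{3} \left(x - 4\right)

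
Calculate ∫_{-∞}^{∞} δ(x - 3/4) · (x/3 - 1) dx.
- \frac{3}{4}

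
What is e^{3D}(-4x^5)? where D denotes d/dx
- 4 x^{5} - 60 x^{4} - 360 x^{3} - 1080 x^{2} - 1620 x - 972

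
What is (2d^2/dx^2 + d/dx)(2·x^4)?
8 x^{2} \left(x + 6\right)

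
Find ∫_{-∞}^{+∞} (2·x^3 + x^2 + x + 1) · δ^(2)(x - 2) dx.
26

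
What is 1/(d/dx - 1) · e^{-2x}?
- \frac{e^{- 2 x}}{3}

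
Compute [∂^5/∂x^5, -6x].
-30\frac{d^{4}}{dx^{4}}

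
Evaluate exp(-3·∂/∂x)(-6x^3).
- 6 x^{3} + 54 x^{2} - 162 x + 162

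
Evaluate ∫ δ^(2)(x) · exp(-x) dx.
1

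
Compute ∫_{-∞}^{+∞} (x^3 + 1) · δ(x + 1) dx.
0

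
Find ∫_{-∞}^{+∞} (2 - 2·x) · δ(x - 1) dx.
0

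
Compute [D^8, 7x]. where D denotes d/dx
56D^{7}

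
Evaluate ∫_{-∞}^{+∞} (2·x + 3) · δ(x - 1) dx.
5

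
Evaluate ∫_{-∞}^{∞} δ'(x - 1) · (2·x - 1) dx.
-2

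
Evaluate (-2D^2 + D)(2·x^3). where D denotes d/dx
6 x \left(x - 4\right)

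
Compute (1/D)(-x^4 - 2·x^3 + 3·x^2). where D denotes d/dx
- \frac{x^{5}}{5} - \frac{x^{4}}{2} + x^{3}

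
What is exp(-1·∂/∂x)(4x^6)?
4 x^{6} - 24 x^{5} + 60 x^{4} - 80 x^{3} + 60 x^{2} - 24 x + 4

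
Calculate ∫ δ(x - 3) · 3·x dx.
9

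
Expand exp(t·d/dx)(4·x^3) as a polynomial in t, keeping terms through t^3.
4 t^{3} + 12 t^{2} x + 12 t x^{2} + 4 x^{3}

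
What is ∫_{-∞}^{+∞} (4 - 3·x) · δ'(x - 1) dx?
3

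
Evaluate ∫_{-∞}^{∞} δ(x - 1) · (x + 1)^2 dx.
4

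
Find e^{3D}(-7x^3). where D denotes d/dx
- 7 x^{3} - 63 x^{2} - 189 x - 189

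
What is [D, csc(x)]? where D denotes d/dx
- \cot{\left(x \right)} \csc{\left(x \right)}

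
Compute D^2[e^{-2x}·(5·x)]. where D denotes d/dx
20 \left(x - 1\right) e^{- 2 x}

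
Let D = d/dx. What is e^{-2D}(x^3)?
x^{3} - 6 x^{2} + 12 x - 8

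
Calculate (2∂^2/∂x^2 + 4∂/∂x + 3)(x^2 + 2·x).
3 x^{2} + 14 x + 12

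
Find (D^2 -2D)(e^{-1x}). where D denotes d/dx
3 e^{- x}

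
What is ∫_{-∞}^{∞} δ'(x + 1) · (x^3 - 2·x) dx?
-1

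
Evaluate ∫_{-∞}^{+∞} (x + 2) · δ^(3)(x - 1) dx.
0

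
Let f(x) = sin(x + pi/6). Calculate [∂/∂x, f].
\cos{\left(x + \frac{\pi}{6} \right)}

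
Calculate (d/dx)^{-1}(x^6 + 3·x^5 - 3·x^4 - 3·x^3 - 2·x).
\frac{x^{7}}{7} + \frac{x^{6}}{2} - \frac{3 x^{5}}{5} - \frac{3 x^{4}}{4} - x^{2}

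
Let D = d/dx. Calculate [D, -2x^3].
- 6 x^{2}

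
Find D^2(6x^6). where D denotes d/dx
180 x^{4}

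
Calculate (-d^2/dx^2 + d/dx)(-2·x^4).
8 x^{2} \left(3 - x\right)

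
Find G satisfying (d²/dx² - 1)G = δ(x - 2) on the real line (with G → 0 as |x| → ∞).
-\frac{e^{-|x - 2|}}{2}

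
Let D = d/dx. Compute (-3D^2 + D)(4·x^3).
12 x \left(x - 6\right)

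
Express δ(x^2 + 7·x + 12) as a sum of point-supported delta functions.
\frac{\delta(x + 4) + \delta(x + 3)}{1}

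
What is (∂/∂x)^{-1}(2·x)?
x^{2}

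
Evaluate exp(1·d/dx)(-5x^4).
- 5 x^{4} - 20 x^{3} - 30 x^{2} - 20 x - 5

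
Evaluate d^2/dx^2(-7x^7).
- 294 x^{5}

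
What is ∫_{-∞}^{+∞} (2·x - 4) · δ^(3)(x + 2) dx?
0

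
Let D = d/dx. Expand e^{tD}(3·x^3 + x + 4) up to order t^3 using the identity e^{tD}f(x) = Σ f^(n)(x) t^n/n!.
3 t^{3} + 9 t^{2} x + t \left(9 x^{2} + 1\right) + 3 x^{3} + x + 4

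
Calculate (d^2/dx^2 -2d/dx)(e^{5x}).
15 e^{5 x}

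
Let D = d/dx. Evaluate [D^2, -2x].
-4D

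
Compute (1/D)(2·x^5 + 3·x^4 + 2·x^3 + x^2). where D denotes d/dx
\frac{x^{6}}{3} + \frac{3 x^{5}}{5} + \frac{x^{4}}{2} + \frac{x^{3}}{3}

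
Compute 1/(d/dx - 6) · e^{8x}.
\frac{e^{8 x}}{2}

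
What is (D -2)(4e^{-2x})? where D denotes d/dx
- 16 e^{- 2 x}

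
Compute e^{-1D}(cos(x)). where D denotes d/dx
\cos{\left(x - 1 \right)}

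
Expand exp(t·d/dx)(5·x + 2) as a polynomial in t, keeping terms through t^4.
5 t + 5 x + 2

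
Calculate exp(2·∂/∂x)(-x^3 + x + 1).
- x^{3} - 6 x^{2} - 11 x - 5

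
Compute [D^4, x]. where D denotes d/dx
4D^{3}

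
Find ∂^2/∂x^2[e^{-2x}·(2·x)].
8 \left(x - 1\right) e^{- 2 x}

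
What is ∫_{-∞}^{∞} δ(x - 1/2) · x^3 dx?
\frac{1}{8}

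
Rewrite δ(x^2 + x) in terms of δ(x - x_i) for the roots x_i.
\frac{\delta(x + 1) + \delta(x)}{1}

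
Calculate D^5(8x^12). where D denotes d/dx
760320 x^{7}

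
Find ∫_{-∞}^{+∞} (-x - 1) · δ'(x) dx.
1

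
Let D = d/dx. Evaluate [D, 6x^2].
12 x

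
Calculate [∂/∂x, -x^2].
- 2 x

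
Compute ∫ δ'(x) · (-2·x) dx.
2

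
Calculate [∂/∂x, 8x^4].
32 x^{3}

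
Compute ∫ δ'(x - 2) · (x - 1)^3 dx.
-3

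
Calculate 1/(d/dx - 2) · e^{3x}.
e^{3 x}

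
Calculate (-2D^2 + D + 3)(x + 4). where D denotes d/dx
3 x + 13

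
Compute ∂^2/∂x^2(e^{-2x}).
4 e^{- 2 x}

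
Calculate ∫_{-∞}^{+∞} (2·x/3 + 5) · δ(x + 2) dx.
\frac{11}{3}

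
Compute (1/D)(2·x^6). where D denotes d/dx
\frac{2 x^{7}}{7}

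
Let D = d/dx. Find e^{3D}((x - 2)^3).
x^{3} + 3 x^{2} + 3 x + 1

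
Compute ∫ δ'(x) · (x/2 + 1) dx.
- \frac{1}{2}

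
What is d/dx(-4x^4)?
- 16 x^{3}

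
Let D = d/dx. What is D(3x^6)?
18 x^{5}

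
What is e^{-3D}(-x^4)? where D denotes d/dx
- x^{4} + 12 x^{3} - 54 x^{2} + 108 x - 81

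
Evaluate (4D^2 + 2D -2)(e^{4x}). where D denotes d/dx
70 e^{4 x}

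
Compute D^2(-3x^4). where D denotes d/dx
- 36 x^{2}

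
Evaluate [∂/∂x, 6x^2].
12 x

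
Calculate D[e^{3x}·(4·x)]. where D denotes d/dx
\left(12 x + 4\right) e^{3 x}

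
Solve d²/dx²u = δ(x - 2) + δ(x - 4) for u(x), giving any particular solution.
\frac{|x - 2|}{2} + \frac{|x - 4|}{2}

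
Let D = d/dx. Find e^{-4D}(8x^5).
8 x^{5} - 160 x^{4} + 1280 x^{3} - 5120 x^{2} + 10240 x - 8192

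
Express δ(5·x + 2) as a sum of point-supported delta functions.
\frac{\delta(x + 2/5)}{5}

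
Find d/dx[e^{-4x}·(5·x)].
5 \left(1 - 4 x\right) e^{- 4 x}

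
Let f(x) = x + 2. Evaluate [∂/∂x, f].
1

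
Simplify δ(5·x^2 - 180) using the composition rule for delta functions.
\frac{\delta(x - 6) + \delta(x + 6)}{60}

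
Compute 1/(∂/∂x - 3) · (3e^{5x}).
\frac{3 e^{5 x}}{2}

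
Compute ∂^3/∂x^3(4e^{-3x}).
- 108 e^{- 3 x}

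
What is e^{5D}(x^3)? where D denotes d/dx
x^{3} + 15 x^{2} + 75 x + 125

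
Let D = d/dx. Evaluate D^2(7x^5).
140 x^{3}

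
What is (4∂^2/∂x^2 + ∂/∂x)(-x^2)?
- 2 x - 8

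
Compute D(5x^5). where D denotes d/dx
25 x^{4}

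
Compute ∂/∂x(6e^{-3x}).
- 18 e^{- 3 x}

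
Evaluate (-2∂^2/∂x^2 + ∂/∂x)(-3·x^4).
12 x^{2} \left(6 - x\right)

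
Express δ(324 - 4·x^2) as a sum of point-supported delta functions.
\frac{\delta(x - 9) + \delta(x + 9)}{72}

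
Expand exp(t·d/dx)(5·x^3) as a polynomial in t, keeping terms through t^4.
5 t^{3} + 15 t^{2} x + 15 t x^{2} + 5 x^{3}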